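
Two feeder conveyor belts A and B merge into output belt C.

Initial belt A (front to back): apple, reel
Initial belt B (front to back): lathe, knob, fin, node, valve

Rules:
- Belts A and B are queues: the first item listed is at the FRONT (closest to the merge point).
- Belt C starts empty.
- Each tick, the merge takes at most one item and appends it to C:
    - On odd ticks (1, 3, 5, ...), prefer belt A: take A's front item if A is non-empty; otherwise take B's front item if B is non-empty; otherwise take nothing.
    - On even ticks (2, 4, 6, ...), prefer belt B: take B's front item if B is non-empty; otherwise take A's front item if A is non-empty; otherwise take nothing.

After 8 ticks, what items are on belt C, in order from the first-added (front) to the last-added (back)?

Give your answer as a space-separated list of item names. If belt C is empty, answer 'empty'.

Tick 1: prefer A, take apple from A; A=[reel] B=[lathe,knob,fin,node,valve] C=[apple]
Tick 2: prefer B, take lathe from B; A=[reel] B=[knob,fin,node,valve] C=[apple,lathe]
Tick 3: prefer A, take reel from A; A=[-] B=[knob,fin,node,valve] C=[apple,lathe,reel]
Tick 4: prefer B, take knob from B; A=[-] B=[fin,node,valve] C=[apple,lathe,reel,knob]
Tick 5: prefer A, take fin from B; A=[-] B=[node,valve] C=[apple,lathe,reel,knob,fin]
Tick 6: prefer B, take node from B; A=[-] B=[valve] C=[apple,lathe,reel,knob,fin,node]
Tick 7: prefer A, take valve from B; A=[-] B=[-] C=[apple,lathe,reel,knob,fin,node,valve]
Tick 8: prefer B, both empty, nothing taken; A=[-] B=[-] C=[apple,lathe,reel,knob,fin,node,valve]

Answer: apple lathe reel knob fin node valve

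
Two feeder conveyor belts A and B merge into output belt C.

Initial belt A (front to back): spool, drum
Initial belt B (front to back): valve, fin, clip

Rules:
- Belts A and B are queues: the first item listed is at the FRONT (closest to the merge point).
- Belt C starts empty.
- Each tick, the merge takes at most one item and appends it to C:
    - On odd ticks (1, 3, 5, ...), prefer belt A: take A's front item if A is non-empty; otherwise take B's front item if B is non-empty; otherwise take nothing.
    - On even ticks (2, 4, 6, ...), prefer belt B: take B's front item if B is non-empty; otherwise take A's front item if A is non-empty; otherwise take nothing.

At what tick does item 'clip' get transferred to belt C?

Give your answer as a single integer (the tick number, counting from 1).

Answer: 5

Derivation:
Tick 1: prefer A, take spool from A; A=[drum] B=[valve,fin,clip] C=[spool]
Tick 2: prefer B, take valve from B; A=[drum] B=[fin,clip] C=[spool,valve]
Tick 3: prefer A, take drum from A; A=[-] B=[fin,clip] C=[spool,valve,drum]
Tick 4: prefer B, take fin from B; A=[-] B=[clip] C=[spool,valve,drum,fin]
Tick 5: prefer A, take clip from B; A=[-] B=[-] C=[spool,valve,drum,fin,clip]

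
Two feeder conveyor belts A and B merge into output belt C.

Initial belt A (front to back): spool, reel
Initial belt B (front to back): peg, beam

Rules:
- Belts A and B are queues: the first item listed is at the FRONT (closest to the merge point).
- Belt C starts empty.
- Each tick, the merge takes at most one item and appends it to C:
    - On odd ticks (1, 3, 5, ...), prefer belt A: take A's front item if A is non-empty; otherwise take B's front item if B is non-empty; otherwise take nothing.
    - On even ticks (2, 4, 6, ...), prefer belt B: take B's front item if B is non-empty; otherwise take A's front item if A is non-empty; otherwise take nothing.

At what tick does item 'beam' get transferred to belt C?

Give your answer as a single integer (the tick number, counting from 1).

Answer: 4

Derivation:
Tick 1: prefer A, take spool from A; A=[reel] B=[peg,beam] C=[spool]
Tick 2: prefer B, take peg from B; A=[reel] B=[beam] C=[spool,peg]
Tick 3: prefer A, take reel from A; A=[-] B=[beam] C=[spool,peg,reel]
Tick 4: prefer B, take beam from B; A=[-] B=[-] C=[spool,peg,reel,beam]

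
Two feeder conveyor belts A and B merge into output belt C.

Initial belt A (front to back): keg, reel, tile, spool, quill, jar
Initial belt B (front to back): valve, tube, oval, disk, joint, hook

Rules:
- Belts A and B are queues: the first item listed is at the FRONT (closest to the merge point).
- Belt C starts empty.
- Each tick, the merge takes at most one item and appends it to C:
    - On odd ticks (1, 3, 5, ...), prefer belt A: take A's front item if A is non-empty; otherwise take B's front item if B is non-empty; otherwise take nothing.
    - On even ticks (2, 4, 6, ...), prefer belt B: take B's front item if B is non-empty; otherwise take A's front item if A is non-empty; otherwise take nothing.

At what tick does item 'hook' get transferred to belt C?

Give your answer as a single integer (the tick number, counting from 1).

Tick 1: prefer A, take keg from A; A=[reel,tile,spool,quill,jar] B=[valve,tube,oval,disk,joint,hook] C=[keg]
Tick 2: prefer B, take valve from B; A=[reel,tile,spool,quill,jar] B=[tube,oval,disk,joint,hook] C=[keg,valve]
Tick 3: prefer A, take reel from A; A=[tile,spool,quill,jar] B=[tube,oval,disk,joint,hook] C=[keg,valve,reel]
Tick 4: prefer B, take tube from B; A=[tile,spool,quill,jar] B=[oval,disk,joint,hook] C=[keg,valve,reel,tube]
Tick 5: prefer A, take tile from A; A=[spool,quill,jar] B=[oval,disk,joint,hook] C=[keg,valve,reel,tube,tile]
Tick 6: prefer B, take oval from B; A=[spool,quill,jar] B=[disk,joint,hook] C=[keg,valve,reel,tube,tile,oval]
Tick 7: prefer A, take spool from A; A=[quill,jar] B=[disk,joint,hook] C=[keg,valve,reel,tube,tile,oval,spool]
Tick 8: prefer B, take disk from B; A=[quill,jar] B=[joint,hook] C=[keg,valve,reel,tube,tile,oval,spool,disk]
Tick 9: prefer A, take quill from A; A=[jar] B=[joint,hook] C=[keg,valve,reel,tube,tile,oval,spool,disk,quill]
Tick 10: prefer B, take joint from B; A=[jar] B=[hook] C=[keg,valve,reel,tube,tile,oval,spool,disk,quill,joint]
Tick 11: prefer A, take jar from A; A=[-] B=[hook] C=[keg,valve,reel,tube,tile,oval,spool,disk,quill,joint,jar]
Tick 12: prefer B, take hook from B; A=[-] B=[-] C=[keg,valve,reel,tube,tile,oval,spool,disk,quill,joint,jar,hook]

Answer: 12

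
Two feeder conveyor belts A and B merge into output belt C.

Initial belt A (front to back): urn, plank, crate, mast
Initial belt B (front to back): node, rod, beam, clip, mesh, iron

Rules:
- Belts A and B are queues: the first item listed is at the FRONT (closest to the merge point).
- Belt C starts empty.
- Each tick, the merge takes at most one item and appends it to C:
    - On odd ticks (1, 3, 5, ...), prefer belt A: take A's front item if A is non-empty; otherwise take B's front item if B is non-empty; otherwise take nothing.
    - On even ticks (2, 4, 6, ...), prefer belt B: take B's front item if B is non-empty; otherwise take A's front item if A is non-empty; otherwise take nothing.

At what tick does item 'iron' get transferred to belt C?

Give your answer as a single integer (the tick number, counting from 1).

Tick 1: prefer A, take urn from A; A=[plank,crate,mast] B=[node,rod,beam,clip,mesh,iron] C=[urn]
Tick 2: prefer B, take node from B; A=[plank,crate,mast] B=[rod,beam,clip,mesh,iron] C=[urn,node]
Tick 3: prefer A, take plank from A; A=[crate,mast] B=[rod,beam,clip,mesh,iron] C=[urn,node,plank]
Tick 4: prefer B, take rod from B; A=[crate,mast] B=[beam,clip,mesh,iron] C=[urn,node,plank,rod]
Tick 5: prefer A, take crate from A; A=[mast] B=[beam,clip,mesh,iron] C=[urn,node,plank,rod,crate]
Tick 6: prefer B, take beam from B; A=[mast] B=[clip,mesh,iron] C=[urn,node,plank,rod,crate,beam]
Tick 7: prefer A, take mast from A; A=[-] B=[clip,mesh,iron] C=[urn,node,plank,rod,crate,beam,mast]
Tick 8: prefer B, take clip from B; A=[-] B=[mesh,iron] C=[urn,node,plank,rod,crate,beam,mast,clip]
Tick 9: prefer A, take mesh from B; A=[-] B=[iron] C=[urn,node,plank,rod,crate,beam,mast,clip,mesh]
Tick 10: prefer B, take iron from B; A=[-] B=[-] C=[urn,node,plank,rod,crate,beam,mast,clip,mesh,iron]

Answer: 10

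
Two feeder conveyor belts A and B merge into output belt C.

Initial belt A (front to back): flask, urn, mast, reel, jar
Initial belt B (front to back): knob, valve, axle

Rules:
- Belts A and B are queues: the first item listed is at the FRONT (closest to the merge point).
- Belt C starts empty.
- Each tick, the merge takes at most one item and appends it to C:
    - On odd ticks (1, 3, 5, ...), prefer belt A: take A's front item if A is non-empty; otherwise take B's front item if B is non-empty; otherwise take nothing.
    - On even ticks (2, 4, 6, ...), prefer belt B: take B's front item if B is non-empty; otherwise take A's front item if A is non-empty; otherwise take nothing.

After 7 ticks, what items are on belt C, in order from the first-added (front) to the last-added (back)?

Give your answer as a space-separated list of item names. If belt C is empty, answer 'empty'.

Tick 1: prefer A, take flask from A; A=[urn,mast,reel,jar] B=[knob,valve,axle] C=[flask]
Tick 2: prefer B, take knob from B; A=[urn,mast,reel,jar] B=[valve,axle] C=[flask,knob]
Tick 3: prefer A, take urn from A; A=[mast,reel,jar] B=[valve,axle] C=[flask,knob,urn]
Tick 4: prefer B, take valve from B; A=[mast,reel,jar] B=[axle] C=[flask,knob,urn,valve]
Tick 5: prefer A, take mast from A; A=[reel,jar] B=[axle] C=[flask,knob,urn,valve,mast]
Tick 6: prefer B, take axle from B; A=[reel,jar] B=[-] C=[flask,knob,urn,valve,mast,axle]
Tick 7: prefer A, take reel from A; A=[jar] B=[-] C=[flask,knob,urn,valve,mast,axle,reel]

Answer: flask knob urn valve mast axle reel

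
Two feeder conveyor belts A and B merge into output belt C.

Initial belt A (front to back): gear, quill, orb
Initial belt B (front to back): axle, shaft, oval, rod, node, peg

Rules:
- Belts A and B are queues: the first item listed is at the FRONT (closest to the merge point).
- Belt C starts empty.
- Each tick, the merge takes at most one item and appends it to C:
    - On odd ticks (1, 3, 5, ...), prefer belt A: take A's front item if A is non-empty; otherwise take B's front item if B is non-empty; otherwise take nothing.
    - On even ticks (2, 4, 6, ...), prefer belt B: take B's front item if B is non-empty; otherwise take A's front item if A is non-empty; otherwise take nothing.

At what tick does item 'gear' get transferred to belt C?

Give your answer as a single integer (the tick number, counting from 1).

Tick 1: prefer A, take gear from A; A=[quill,orb] B=[axle,shaft,oval,rod,node,peg] C=[gear]

Answer: 1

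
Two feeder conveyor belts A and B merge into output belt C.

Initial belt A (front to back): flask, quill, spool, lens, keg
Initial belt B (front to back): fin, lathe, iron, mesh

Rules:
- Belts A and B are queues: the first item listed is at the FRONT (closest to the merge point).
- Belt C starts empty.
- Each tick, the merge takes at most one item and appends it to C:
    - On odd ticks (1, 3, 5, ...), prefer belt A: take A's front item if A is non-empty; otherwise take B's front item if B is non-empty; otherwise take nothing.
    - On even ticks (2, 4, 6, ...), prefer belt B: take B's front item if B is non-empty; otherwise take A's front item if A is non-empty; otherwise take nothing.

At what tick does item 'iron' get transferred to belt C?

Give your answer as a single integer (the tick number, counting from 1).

Tick 1: prefer A, take flask from A; A=[quill,spool,lens,keg] B=[fin,lathe,iron,mesh] C=[flask]
Tick 2: prefer B, take fin from B; A=[quill,spool,lens,keg] B=[lathe,iron,mesh] C=[flask,fin]
Tick 3: prefer A, take quill from A; A=[spool,lens,keg] B=[lathe,iron,mesh] C=[flask,fin,quill]
Tick 4: prefer B, take lathe from B; A=[spool,lens,keg] B=[iron,mesh] C=[flask,fin,quill,lathe]
Tick 5: prefer A, take spool from A; A=[lens,keg] B=[iron,mesh] C=[flask,fin,quill,lathe,spool]
Tick 6: prefer B, take iron from B; A=[lens,keg] B=[mesh] C=[flask,fin,quill,lathe,spool,iron]

Answer: 6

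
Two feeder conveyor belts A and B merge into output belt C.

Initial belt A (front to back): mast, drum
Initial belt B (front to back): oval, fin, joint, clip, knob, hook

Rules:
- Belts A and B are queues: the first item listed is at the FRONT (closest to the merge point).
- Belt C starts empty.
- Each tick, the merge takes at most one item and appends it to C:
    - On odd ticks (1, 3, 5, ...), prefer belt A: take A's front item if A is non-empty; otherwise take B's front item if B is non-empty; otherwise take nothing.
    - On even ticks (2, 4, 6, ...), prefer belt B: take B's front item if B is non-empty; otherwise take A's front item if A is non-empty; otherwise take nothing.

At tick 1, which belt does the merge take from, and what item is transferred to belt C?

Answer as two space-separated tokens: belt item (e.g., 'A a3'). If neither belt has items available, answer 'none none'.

Tick 1: prefer A, take mast from A; A=[drum] B=[oval,fin,joint,clip,knob,hook] C=[mast]

Answer: A mast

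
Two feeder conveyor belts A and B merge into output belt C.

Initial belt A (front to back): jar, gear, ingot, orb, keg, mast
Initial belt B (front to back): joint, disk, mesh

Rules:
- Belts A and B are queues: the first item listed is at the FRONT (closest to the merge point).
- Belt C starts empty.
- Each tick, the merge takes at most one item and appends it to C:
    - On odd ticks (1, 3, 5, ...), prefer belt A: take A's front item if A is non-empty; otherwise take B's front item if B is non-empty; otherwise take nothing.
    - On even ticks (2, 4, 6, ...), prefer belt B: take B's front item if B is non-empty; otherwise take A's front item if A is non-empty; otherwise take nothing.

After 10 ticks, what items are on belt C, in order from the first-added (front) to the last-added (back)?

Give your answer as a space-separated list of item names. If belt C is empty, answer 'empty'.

Tick 1: prefer A, take jar from A; A=[gear,ingot,orb,keg,mast] B=[joint,disk,mesh] C=[jar]
Tick 2: prefer B, take joint from B; A=[gear,ingot,orb,keg,mast] B=[disk,mesh] C=[jar,joint]
Tick 3: prefer A, take gear from A; A=[ingot,orb,keg,mast] B=[disk,mesh] C=[jar,joint,gear]
Tick 4: prefer B, take disk from B; A=[ingot,orb,keg,mast] B=[mesh] C=[jar,joint,gear,disk]
Tick 5: prefer A, take ingot from A; A=[orb,keg,mast] B=[mesh] C=[jar,joint,gear,disk,ingot]
Tick 6: prefer B, take mesh from B; A=[orb,keg,mast] B=[-] C=[jar,joint,gear,disk,ingot,mesh]
Tick 7: prefer A, take orb from A; A=[keg,mast] B=[-] C=[jar,joint,gear,disk,ingot,mesh,orb]
Tick 8: prefer B, take keg from A; A=[mast] B=[-] C=[jar,joint,gear,disk,ingot,mesh,orb,keg]
Tick 9: prefer A, take mast from A; A=[-] B=[-] C=[jar,joint,gear,disk,ingot,mesh,orb,keg,mast]
Tick 10: prefer B, both empty, nothing taken; A=[-] B=[-] C=[jar,joint,gear,disk,ingot,mesh,orb,keg,mast]

Answer: jar joint gear disk ingot mesh orb keg mast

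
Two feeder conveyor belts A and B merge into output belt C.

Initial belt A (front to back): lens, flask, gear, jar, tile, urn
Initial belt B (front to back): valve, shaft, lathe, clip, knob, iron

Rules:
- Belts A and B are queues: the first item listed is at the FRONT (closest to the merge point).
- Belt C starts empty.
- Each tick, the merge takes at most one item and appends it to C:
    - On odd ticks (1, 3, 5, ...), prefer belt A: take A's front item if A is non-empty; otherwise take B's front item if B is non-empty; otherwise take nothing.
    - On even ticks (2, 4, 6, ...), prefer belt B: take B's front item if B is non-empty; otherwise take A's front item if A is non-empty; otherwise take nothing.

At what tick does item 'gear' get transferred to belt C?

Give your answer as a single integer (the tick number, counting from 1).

Tick 1: prefer A, take lens from A; A=[flask,gear,jar,tile,urn] B=[valve,shaft,lathe,clip,knob,iron] C=[lens]
Tick 2: prefer B, take valve from B; A=[flask,gear,jar,tile,urn] B=[shaft,lathe,clip,knob,iron] C=[lens,valve]
Tick 3: prefer A, take flask from A; A=[gear,jar,tile,urn] B=[shaft,lathe,clip,knob,iron] C=[lens,valve,flask]
Tick 4: prefer B, take shaft from B; A=[gear,jar,tile,urn] B=[lathe,clip,knob,iron] C=[lens,valve,flask,shaft]
Tick 5: prefer A, take gear from A; A=[jar,tile,urn] B=[lathe,clip,knob,iron] C=[lens,valve,flask,shaft,gear]

Answer: 5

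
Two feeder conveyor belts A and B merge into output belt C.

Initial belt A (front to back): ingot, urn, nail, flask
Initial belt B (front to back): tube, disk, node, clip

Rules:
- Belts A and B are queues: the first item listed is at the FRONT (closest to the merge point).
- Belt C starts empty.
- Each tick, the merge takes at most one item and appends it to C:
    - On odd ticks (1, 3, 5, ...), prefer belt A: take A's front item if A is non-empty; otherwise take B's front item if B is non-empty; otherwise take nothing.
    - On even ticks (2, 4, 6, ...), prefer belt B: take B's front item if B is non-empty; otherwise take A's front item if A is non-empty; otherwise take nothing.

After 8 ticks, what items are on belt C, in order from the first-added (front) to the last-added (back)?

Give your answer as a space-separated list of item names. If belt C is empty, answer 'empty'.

Tick 1: prefer A, take ingot from A; A=[urn,nail,flask] B=[tube,disk,node,clip] C=[ingot]
Tick 2: prefer B, take tube from B; A=[urn,nail,flask] B=[disk,node,clip] C=[ingot,tube]
Tick 3: prefer A, take urn from A; A=[nail,flask] B=[disk,node,clip] C=[ingot,tube,urn]
Tick 4: prefer B, take disk from B; A=[nail,flask] B=[node,clip] C=[ingot,tube,urn,disk]
Tick 5: prefer A, take nail from A; A=[flask] B=[node,clip] C=[ingot,tube,urn,disk,nail]
Tick 6: prefer B, take node from B; A=[flask] B=[clip] C=[ingot,tube,urn,disk,nail,node]
Tick 7: prefer A, take flask from A; A=[-] B=[clip] C=[ingot,tube,urn,disk,nail,node,flask]
Tick 8: prefer B, take clip from B; A=[-] B=[-] C=[ingot,tube,urn,disk,nail,node,flask,clip]

Answer: ingot tube urn disk nail node flask clip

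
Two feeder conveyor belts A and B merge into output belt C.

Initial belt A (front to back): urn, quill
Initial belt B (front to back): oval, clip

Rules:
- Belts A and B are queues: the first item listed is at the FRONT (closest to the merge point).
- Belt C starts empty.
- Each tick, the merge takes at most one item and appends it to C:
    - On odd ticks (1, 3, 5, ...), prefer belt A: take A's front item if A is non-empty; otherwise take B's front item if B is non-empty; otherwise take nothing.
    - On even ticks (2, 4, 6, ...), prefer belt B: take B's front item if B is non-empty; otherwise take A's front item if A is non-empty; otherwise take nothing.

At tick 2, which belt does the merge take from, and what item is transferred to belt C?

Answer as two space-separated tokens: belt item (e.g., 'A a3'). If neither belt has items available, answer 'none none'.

Tick 1: prefer A, take urn from A; A=[quill] B=[oval,clip] C=[urn]
Tick 2: prefer B, take oval from B; A=[quill] B=[clip] C=[urn,oval]

Answer: B oval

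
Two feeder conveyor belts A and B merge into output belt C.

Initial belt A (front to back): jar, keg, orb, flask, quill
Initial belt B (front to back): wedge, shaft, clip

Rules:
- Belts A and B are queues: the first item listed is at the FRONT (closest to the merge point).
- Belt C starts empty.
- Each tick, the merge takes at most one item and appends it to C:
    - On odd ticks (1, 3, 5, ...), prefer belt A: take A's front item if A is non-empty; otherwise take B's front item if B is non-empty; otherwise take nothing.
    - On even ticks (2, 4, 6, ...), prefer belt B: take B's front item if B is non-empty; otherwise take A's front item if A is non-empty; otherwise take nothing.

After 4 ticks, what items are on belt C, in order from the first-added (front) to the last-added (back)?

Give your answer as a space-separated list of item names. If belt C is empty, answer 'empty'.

Answer: jar wedge keg shaft

Derivation:
Tick 1: prefer A, take jar from A; A=[keg,orb,flask,quill] B=[wedge,shaft,clip] C=[jar]
Tick 2: prefer B, take wedge from B; A=[keg,orb,flask,quill] B=[shaft,clip] C=[jar,wedge]
Tick 3: prefer A, take keg from A; A=[orb,flask,quill] B=[shaft,clip] C=[jar,wedge,keg]
Tick 4: prefer B, take shaft from B; A=[orb,flask,quill] B=[clip] C=[jar,wedge,keg,shaft]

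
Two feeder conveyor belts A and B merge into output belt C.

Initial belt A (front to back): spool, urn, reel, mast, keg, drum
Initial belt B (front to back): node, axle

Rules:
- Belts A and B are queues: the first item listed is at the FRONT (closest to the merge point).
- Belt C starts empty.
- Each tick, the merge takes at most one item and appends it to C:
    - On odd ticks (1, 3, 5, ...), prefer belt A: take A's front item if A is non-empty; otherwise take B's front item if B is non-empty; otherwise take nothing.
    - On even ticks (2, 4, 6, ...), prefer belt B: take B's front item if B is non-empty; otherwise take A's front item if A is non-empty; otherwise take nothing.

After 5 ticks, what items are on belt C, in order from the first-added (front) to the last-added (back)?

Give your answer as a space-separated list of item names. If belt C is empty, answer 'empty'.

Answer: spool node urn axle reel

Derivation:
Tick 1: prefer A, take spool from A; A=[urn,reel,mast,keg,drum] B=[node,axle] C=[spool]
Tick 2: prefer B, take node from B; A=[urn,reel,mast,keg,drum] B=[axle] C=[spool,node]
Tick 3: prefer A, take urn from A; A=[reel,mast,keg,drum] B=[axle] C=[spool,node,urn]
Tick 4: prefer B, take axle from B; A=[reel,mast,keg,drum] B=[-] C=[spool,node,urn,axle]
Tick 5: prefer A, take reel from A; A=[mast,keg,drum] B=[-] C=[spool,node,urn,axle,reel]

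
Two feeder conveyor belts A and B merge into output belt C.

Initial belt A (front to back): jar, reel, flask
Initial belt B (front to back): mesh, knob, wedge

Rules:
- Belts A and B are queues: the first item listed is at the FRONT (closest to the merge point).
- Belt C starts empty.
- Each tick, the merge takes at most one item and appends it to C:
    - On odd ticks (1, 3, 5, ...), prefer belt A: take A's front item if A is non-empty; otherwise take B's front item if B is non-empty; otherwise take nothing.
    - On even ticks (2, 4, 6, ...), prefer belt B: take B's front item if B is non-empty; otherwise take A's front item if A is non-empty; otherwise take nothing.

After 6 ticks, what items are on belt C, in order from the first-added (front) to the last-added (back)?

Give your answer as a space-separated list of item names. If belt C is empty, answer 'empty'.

Answer: jar mesh reel knob flask wedge

Derivation:
Tick 1: prefer A, take jar from A; A=[reel,flask] B=[mesh,knob,wedge] C=[jar]
Tick 2: prefer B, take mesh from B; A=[reel,flask] B=[knob,wedge] C=[jar,mesh]
Tick 3: prefer A, take reel from A; A=[flask] B=[knob,wedge] C=[jar,mesh,reel]
Tick 4: prefer B, take knob from B; A=[flask] B=[wedge] C=[jar,mesh,reel,knob]
Tick 5: prefer A, take flask from A; A=[-] B=[wedge] C=[jar,mesh,reel,knob,flask]
Tick 6: prefer B, take wedge from B; A=[-] B=[-] C=[jar,mesh,reel,knob,flask,wedge]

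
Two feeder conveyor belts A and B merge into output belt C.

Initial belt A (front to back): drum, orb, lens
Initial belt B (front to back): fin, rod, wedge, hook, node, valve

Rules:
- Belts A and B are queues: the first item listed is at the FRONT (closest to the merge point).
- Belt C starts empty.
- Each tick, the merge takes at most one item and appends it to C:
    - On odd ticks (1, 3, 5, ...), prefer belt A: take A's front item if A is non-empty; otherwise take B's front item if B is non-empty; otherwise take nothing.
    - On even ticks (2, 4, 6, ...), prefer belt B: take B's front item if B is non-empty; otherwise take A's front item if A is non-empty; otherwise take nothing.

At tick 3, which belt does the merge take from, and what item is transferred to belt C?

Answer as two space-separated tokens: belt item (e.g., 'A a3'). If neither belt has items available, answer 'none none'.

Tick 1: prefer A, take drum from A; A=[orb,lens] B=[fin,rod,wedge,hook,node,valve] C=[drum]
Tick 2: prefer B, take fin from B; A=[orb,lens] B=[rod,wedge,hook,node,valve] C=[drum,fin]
Tick 3: prefer A, take orb from A; A=[lens] B=[rod,wedge,hook,node,valve] C=[drum,fin,orb]

Answer: A orb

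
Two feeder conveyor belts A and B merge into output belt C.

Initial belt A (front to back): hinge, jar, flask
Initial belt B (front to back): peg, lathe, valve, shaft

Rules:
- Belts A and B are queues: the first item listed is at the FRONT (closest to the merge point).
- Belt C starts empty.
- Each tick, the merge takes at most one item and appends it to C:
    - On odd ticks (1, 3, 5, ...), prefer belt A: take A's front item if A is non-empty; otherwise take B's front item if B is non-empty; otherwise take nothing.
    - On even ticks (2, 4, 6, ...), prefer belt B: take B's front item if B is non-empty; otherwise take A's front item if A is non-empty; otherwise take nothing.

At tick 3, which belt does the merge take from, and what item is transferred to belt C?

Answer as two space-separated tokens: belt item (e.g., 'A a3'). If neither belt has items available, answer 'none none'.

Tick 1: prefer A, take hinge from A; A=[jar,flask] B=[peg,lathe,valve,shaft] C=[hinge]
Tick 2: prefer B, take peg from B; A=[jar,flask] B=[lathe,valve,shaft] C=[hinge,peg]
Tick 3: prefer A, take jar from A; A=[flask] B=[lathe,valve,shaft] C=[hinge,peg,jar]

Answer: A jar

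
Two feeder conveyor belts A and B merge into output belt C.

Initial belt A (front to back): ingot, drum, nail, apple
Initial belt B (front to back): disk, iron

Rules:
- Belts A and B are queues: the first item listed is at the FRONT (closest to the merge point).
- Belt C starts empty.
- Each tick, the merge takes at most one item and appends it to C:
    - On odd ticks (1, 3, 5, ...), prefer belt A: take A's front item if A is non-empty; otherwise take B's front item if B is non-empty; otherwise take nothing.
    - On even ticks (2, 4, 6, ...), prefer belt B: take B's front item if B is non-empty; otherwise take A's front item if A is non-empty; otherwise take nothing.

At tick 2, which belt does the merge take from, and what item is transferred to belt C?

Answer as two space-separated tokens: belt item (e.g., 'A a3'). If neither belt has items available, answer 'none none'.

Tick 1: prefer A, take ingot from A; A=[drum,nail,apple] B=[disk,iron] C=[ingot]
Tick 2: prefer B, take disk from B; A=[drum,nail,apple] B=[iron] C=[ingot,disk]

Answer: B disk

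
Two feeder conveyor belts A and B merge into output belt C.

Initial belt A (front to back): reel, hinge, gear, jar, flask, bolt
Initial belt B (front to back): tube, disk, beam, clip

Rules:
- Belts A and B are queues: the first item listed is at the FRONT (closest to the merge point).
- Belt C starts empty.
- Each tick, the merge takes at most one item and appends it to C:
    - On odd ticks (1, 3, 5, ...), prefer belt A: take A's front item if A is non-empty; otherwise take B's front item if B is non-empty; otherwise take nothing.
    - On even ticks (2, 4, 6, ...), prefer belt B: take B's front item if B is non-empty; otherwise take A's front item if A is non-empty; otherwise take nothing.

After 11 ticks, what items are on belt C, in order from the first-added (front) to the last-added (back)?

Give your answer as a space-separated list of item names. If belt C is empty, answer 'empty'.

Tick 1: prefer A, take reel from A; A=[hinge,gear,jar,flask,bolt] B=[tube,disk,beam,clip] C=[reel]
Tick 2: prefer B, take tube from B; A=[hinge,gear,jar,flask,bolt] B=[disk,beam,clip] C=[reel,tube]
Tick 3: prefer A, take hinge from A; A=[gear,jar,flask,bolt] B=[disk,beam,clip] C=[reel,tube,hinge]
Tick 4: prefer B, take disk from B; A=[gear,jar,flask,bolt] B=[beam,clip] C=[reel,tube,hinge,disk]
Tick 5: prefer A, take gear from A; A=[jar,flask,bolt] B=[beam,clip] C=[reel,tube,hinge,disk,gear]
Tick 6: prefer B, take beam from B; A=[jar,flask,bolt] B=[clip] C=[reel,tube,hinge,disk,gear,beam]
Tick 7: prefer A, take jar from A; A=[flask,bolt] B=[clip] C=[reel,tube,hinge,disk,gear,beam,jar]
Tick 8: prefer B, take clip from B; A=[flask,bolt] B=[-] C=[reel,tube,hinge,disk,gear,beam,jar,clip]
Tick 9: prefer A, take flask from A; A=[bolt] B=[-] C=[reel,tube,hinge,disk,gear,beam,jar,clip,flask]
Tick 10: prefer B, take bolt from A; A=[-] B=[-] C=[reel,tube,hinge,disk,gear,beam,jar,clip,flask,bolt]
Tick 11: prefer A, both empty, nothing taken; A=[-] B=[-] C=[reel,tube,hinge,disk,gear,beam,jar,clip,flask,bolt]

Answer: reel tube hinge disk gear beam jar clip flask bolt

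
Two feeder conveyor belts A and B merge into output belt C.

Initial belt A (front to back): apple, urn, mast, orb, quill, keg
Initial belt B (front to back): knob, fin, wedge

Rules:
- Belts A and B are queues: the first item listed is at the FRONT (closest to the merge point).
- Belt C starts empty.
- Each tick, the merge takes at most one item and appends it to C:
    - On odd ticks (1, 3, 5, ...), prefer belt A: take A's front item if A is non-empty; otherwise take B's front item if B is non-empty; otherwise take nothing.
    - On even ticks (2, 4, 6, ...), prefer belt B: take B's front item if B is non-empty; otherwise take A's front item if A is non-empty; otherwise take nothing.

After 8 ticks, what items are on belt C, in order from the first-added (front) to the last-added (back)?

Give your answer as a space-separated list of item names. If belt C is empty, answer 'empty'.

Answer: apple knob urn fin mast wedge orb quill

Derivation:
Tick 1: prefer A, take apple from A; A=[urn,mast,orb,quill,keg] B=[knob,fin,wedge] C=[apple]
Tick 2: prefer B, take knob from B; A=[urn,mast,orb,quill,keg] B=[fin,wedge] C=[apple,knob]
Tick 3: prefer A, take urn from A; A=[mast,orb,quill,keg] B=[fin,wedge] C=[apple,knob,urn]
Tick 4: prefer B, take fin from B; A=[mast,orb,quill,keg] B=[wedge] C=[apple,knob,urn,fin]
Tick 5: prefer A, take mast from A; A=[orb,quill,keg] B=[wedge] C=[apple,knob,urn,fin,mast]
Tick 6: prefer B, take wedge from B; A=[orb,quill,keg] B=[-] C=[apple,knob,urn,fin,mast,wedge]
Tick 7: prefer A, take orb from A; A=[quill,keg] B=[-] C=[apple,knob,urn,fin,mast,wedge,orb]
Tick 8: prefer B, take quill from A; A=[keg] B=[-] C=[apple,knob,urn,fin,mast,wedge,orb,quill]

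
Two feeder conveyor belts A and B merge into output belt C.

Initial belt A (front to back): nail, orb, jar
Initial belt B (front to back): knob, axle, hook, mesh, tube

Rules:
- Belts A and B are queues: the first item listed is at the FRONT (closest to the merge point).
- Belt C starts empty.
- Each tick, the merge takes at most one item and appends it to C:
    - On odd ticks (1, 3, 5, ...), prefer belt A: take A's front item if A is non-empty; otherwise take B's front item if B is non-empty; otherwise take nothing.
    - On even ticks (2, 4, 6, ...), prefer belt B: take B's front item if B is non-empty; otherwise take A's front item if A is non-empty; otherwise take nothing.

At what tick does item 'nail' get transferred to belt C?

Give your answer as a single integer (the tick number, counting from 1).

Tick 1: prefer A, take nail from A; A=[orb,jar] B=[knob,axle,hook,mesh,tube] C=[nail]

Answer: 1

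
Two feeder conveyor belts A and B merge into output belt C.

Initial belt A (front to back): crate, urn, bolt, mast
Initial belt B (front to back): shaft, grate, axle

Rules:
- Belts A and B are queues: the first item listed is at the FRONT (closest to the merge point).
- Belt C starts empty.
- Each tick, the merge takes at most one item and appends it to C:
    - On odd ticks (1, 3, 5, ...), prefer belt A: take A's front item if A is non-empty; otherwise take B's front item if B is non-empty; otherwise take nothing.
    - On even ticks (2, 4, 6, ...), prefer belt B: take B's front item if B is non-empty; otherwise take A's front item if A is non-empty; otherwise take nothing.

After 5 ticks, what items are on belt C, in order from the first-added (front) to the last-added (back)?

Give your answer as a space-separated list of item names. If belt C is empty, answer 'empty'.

Tick 1: prefer A, take crate from A; A=[urn,bolt,mast] B=[shaft,grate,axle] C=[crate]
Tick 2: prefer B, take shaft from B; A=[urn,bolt,mast] B=[grate,axle] C=[crate,shaft]
Tick 3: prefer A, take urn from A; A=[bolt,mast] B=[grate,axle] C=[crate,shaft,urn]
Tick 4: prefer B, take grate from B; A=[bolt,mast] B=[axle] C=[crate,shaft,urn,grate]
Tick 5: prefer A, take bolt from A; A=[mast] B=[axle] C=[crate,shaft,urn,grate,bolt]

Answer: crate shaft urn grate bolt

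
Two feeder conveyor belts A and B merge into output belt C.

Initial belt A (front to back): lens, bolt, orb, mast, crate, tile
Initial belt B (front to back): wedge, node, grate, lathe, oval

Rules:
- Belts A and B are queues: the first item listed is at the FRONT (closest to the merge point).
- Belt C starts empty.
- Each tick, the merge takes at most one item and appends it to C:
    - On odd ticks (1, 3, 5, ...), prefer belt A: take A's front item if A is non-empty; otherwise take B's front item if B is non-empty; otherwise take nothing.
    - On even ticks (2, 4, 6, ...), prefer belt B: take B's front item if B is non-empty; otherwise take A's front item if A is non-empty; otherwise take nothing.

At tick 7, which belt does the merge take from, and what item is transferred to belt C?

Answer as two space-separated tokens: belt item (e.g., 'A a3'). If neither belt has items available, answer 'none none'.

Answer: A mast

Derivation:
Tick 1: prefer A, take lens from A; A=[bolt,orb,mast,crate,tile] B=[wedge,node,grate,lathe,oval] C=[lens]
Tick 2: prefer B, take wedge from B; A=[bolt,orb,mast,crate,tile] B=[node,grate,lathe,oval] C=[lens,wedge]
Tick 3: prefer A, take bolt from A; A=[orb,mast,crate,tile] B=[node,grate,lathe,oval] C=[lens,wedge,bolt]
Tick 4: prefer B, take node from B; A=[orb,mast,crate,tile] B=[grate,lathe,oval] C=[lens,wedge,bolt,node]
Tick 5: prefer A, take orb from A; A=[mast,crate,tile] B=[grate,lathe,oval] C=[lens,wedge,bolt,node,orb]
Tick 6: prefer B, take grate from B; A=[mast,crate,tile] B=[lathe,oval] C=[lens,wedge,bolt,node,orb,grate]
Tick 7: prefer A, take mast from A; A=[crate,tile] B=[lathe,oval] C=[lens,wedge,bolt,node,orb,grate,mast]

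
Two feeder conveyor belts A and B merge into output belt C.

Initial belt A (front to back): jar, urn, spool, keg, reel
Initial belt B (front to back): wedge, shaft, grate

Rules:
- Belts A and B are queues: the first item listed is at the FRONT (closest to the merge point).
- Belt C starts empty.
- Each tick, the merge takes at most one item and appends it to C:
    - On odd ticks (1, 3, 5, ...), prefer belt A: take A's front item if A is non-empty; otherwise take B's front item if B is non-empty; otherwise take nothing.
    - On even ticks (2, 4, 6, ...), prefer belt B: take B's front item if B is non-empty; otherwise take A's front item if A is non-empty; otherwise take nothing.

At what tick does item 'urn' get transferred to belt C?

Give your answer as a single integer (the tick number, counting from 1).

Tick 1: prefer A, take jar from A; A=[urn,spool,keg,reel] B=[wedge,shaft,grate] C=[jar]
Tick 2: prefer B, take wedge from B; A=[urn,spool,keg,reel] B=[shaft,grate] C=[jar,wedge]
Tick 3: prefer A, take urn from A; A=[spool,keg,reel] B=[shaft,grate] C=[jar,wedge,urn]

Answer: 3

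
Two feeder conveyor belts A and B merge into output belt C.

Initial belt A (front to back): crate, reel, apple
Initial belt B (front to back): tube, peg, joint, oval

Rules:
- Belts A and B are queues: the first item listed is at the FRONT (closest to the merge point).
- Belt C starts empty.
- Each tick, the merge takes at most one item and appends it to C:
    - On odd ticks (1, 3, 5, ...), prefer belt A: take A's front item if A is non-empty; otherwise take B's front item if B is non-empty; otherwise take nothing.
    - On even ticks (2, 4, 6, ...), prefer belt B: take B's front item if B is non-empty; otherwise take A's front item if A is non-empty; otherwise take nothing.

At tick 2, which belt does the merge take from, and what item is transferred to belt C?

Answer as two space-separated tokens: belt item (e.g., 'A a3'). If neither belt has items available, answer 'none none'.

Answer: B tube

Derivation:
Tick 1: prefer A, take crate from A; A=[reel,apple] B=[tube,peg,joint,oval] C=[crate]
Tick 2: prefer B, take tube from B; A=[reel,apple] B=[peg,joint,oval] C=[crate,tube]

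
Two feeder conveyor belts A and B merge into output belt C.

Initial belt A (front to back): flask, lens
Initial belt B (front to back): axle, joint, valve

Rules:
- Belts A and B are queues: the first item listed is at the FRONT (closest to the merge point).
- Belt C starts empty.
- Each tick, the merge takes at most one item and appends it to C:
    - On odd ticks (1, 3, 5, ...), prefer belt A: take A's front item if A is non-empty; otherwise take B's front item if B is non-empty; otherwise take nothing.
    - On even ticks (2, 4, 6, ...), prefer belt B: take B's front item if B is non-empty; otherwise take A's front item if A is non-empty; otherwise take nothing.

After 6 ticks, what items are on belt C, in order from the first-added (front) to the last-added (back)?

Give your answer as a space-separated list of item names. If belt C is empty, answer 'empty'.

Answer: flask axle lens joint valve

Derivation:
Tick 1: prefer A, take flask from A; A=[lens] B=[axle,joint,valve] C=[flask]
Tick 2: prefer B, take axle from B; A=[lens] B=[joint,valve] C=[flask,axle]
Tick 3: prefer A, take lens from A; A=[-] B=[joint,valve] C=[flask,axle,lens]
Tick 4: prefer B, take joint from B; A=[-] B=[valve] C=[flask,axle,lens,joint]
Tick 5: prefer A, take valve from B; A=[-] B=[-] C=[flask,axle,lens,joint,valve]
Tick 6: prefer B, both empty, nothing taken; A=[-] B=[-] C=[flask,axle,lens,joint,valve]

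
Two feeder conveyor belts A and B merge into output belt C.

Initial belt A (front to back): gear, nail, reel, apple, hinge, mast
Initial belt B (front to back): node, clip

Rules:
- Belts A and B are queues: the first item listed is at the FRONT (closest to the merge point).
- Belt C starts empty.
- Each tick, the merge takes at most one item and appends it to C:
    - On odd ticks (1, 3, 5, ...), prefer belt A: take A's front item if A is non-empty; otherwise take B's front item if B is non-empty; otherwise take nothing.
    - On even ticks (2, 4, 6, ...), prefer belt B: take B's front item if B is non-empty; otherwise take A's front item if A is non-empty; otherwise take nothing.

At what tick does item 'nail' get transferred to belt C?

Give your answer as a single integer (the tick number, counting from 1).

Tick 1: prefer A, take gear from A; A=[nail,reel,apple,hinge,mast] B=[node,clip] C=[gear]
Tick 2: prefer B, take node from B; A=[nail,reel,apple,hinge,mast] B=[clip] C=[gear,node]
Tick 3: prefer A, take nail from A; A=[reel,apple,hinge,mast] B=[clip] C=[gear,node,nail]

Answer: 3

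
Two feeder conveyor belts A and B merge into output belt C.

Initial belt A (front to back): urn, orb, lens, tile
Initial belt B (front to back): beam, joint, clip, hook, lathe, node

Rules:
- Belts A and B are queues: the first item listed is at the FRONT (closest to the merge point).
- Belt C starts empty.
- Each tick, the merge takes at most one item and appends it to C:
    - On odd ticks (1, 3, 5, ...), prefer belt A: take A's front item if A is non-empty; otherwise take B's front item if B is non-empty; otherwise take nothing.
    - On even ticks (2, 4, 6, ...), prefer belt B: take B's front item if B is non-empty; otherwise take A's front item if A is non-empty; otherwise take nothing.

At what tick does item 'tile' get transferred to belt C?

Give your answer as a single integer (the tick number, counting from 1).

Tick 1: prefer A, take urn from A; A=[orb,lens,tile] B=[beam,joint,clip,hook,lathe,node] C=[urn]
Tick 2: prefer B, take beam from B; A=[orb,lens,tile] B=[joint,clip,hook,lathe,node] C=[urn,beam]
Tick 3: prefer A, take orb from A; A=[lens,tile] B=[joint,clip,hook,lathe,node] C=[urn,beam,orb]
Tick 4: prefer B, take joint from B; A=[lens,tile] B=[clip,hook,lathe,node] C=[urn,beam,orb,joint]
Tick 5: prefer A, take lens from A; A=[tile] B=[clip,hook,lathe,node] C=[urn,beam,orb,joint,lens]
Tick 6: prefer B, take clip from B; A=[tile] B=[hook,lathe,node] C=[urn,beam,orb,joint,lens,clip]
Tick 7: prefer A, take tile from A; A=[-] B=[hook,lathe,node] C=[urn,beam,orb,joint,lens,clip,tile]

Answer: 7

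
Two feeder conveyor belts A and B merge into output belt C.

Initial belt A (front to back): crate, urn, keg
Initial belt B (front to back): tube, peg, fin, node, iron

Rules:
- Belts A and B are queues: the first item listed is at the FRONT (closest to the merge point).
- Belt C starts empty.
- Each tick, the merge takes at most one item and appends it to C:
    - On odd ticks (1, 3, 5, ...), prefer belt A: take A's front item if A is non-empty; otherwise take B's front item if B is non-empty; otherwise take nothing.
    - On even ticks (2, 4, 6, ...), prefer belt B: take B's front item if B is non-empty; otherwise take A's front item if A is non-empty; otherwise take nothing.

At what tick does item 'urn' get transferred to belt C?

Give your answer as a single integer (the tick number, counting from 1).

Tick 1: prefer A, take crate from A; A=[urn,keg] B=[tube,peg,fin,node,iron] C=[crate]
Tick 2: prefer B, take tube from B; A=[urn,keg] B=[peg,fin,node,iron] C=[crate,tube]
Tick 3: prefer A, take urn from A; A=[keg] B=[peg,fin,node,iron] C=[crate,tube,urn]

Answer: 3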